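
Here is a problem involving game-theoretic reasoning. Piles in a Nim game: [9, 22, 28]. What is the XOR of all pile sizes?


We need the XOR (exclusive or) of all pile sizes.
After XOR-ing pile 1 (size 9): 0 XOR 9 = 9
After XOR-ing pile 2 (size 22): 9 XOR 22 = 31
After XOR-ing pile 3 (size 28): 31 XOR 28 = 3
The Nim-value of this position is 3.

3


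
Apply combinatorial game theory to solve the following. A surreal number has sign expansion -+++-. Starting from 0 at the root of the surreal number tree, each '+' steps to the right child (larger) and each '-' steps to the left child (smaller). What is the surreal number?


Sign expansion: -+++-
Rule: track bounds (lo, hi), initially (-inf, +inf). On '+', the current value becomes lo and we move to the simplest number in (value, hi): value + 1 if hi = +inf, otherwise the midpoint (value + hi)/2. On '-', the current value becomes hi and we move to value - 1 if lo = -inf, otherwise the midpoint (lo + value)/2.
Start at 0.
Step 1: sign = -, move left. Bounds: (-inf, 0). Value = -1
Step 2: sign = +, move right. Bounds: (-1, 0). Value = -1/2
Step 3: sign = +, move right. Bounds: (-1/2, 0). Value = -1/4
Step 4: sign = +, move right. Bounds: (-1/4, 0). Value = -1/8
Step 5: sign = -, move left. Bounds: (-1/4, -1/8). Value = -3/16
The surreal number with sign expansion -+++- is -3/16.

-3/16


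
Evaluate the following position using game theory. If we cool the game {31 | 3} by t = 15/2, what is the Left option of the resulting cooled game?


Original game: {31 | 3} (a switch {a | b} with a > b).
Cooling by t (for t below the temperature (a - b)/2 = 14) taxes each move by t: {a | b} cooled by t is {a - t | b + t}.
Cooling amount: t = 15/2
Cooled Left option: 31 - 15/2 = 47/2
Cooled Right option: 3 + 15/2 = 21/2
Cooled game: {47/2 | 21/2}
Left option = 47/2

47/2


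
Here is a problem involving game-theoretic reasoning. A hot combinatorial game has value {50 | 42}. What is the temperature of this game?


The game is {50 | 42}, a switch {a | b} with numbers a > b.
Cooling {a | b} by t gives {a - t | b + t}, which stops being hot when a - t = b + t, i.e. at t = (a - b)/2. So the temperature of a switch is (a - b)/2.
Temperature = (Left option - Right option) / 2
= (50 - (42)) / 2
= 8 / 2
= 4

4


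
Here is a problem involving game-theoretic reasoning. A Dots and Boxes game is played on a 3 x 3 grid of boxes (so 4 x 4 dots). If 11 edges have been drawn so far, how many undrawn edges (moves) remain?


Grid: 3 x 3 boxes, i.e. 4 rows and 4 columns of dots.
Horizontal edges: (rows + 1) * cols = 4 * 3 = 12
Vertical edges: rows * (cols + 1) = 3 * 4 = 12
Total edges: 12 + 12 = 24
Edges drawn: 11
Remaining: 24 - 11 = 13

13


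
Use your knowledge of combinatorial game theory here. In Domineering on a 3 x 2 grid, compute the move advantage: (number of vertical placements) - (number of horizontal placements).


Board is 3 x 2 (rows x cols).
Left (vertical) placements: (rows-1) * cols = 2 * 2 = 4
Right (horizontal) placements: rows * (cols-1) = 3 * 1 = 3
Advantage = Left - Right = 4 - 3 = 1

1


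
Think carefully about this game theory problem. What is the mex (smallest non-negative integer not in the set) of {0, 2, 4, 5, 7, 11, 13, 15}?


Set = {0, 2, 4, 5, 7, 11, 13, 15}
0 is in the set.
1 is NOT in the set. This is the mex.
mex = 1

1


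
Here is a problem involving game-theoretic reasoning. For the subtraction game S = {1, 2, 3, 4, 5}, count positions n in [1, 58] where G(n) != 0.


Subtraction set S = {1, 2, 3, 4, 5}, so G(n) = n mod 6.
G(n) = 0 when n is a multiple of 6.
Multiples of 6 in [1, 58]: 9
N-positions (nonzero Grundy) = 58 - 9 = 49

49


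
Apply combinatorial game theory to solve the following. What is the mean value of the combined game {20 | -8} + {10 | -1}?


G1 = {20 | -8}, G2 = {10 | -1}
Each is a switch {a | b} with numbers a > b; its mean value is (a + b)/2, and mean value is additive over game sums: m(G1 + G2) = m(G1) + m(G2).
Mean of G1 = (20 + (-8))/2 = 12/2 = 6
Mean of G2 = (10 + (-1))/2 = 9/2 = 9/2
Mean of G1 + G2 = 6 + 9/2 = 21/2

21/2


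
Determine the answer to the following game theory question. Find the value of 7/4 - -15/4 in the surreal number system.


x = 7/4, y = -15/4
Converting to common denominator: 4
x = 7/4, y = -15/4
x - y = 7/4 - -15/4 = 11/2

11/2


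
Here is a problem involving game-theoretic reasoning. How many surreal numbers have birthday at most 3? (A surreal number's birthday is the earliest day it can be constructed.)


Day 0: {|} = 0 is born. Count = 1.
Day n: the number of surreal numbers born by day n is 2^(n+1) - 1.
By day 0: 2^1 - 1 = 1
By day 1: 2^2 - 1 = 3
By day 2: 2^3 - 1 = 7
By day 3: 2^4 - 1 = 15
By day 3: 15 surreal numbers.

15


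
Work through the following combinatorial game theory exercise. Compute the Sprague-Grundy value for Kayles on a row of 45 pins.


Kayles: a move removes 1 or 2 adjacent pins from a contiguous row.
Removing pins from a row of k leaves two independent rows (a, b) with a + b = k - 1 (one pin) or a + b = k - 2 (two pins); an end removal gives a = 0.
By Sprague-Grundy, G(k) = mex{ G(a) XOR G(b) } over all these splits. G(0) = 0.
G(1): splits (0,0):0^0=0 -> mex({0}) = 1
G(2): splits (0,1):0^1=1 (0,0):0^0=0 -> mex({0, 1}) = 2
G(3): splits (0,2):0^2=2 (1,1):1^1=0 (0,1):0^1=1 -> mex({0, 1, 2}) = 3
G(4): splits (0,3):0^3=3 (1,2):1^2=3 (0,2):0^2=2 (1,1):1^1=0 -> mex({0, 2, 3}) = 1
G(5): splits (0,4):0^1=1 (1,3):1^3=2 (2,2):2^2=0 (0,3):0^3=3 (1,2):1^2=3 -> mex({0, 1, 2, 3}) = 4
G(6) = mex({0, 1, 2, 4}) = 3
G(7) = mex({0, 1, 3, 4, 5}) = 2
G(8) = mex({0, 2, 3, 5, 6}) = 1
G(9) = mex({0, 1, 2, 3, 6, 7}) = 4
G(10) = mex({0, 1, 3, 4, 5, 7}) = 2
G(11) = mex({0, 1, 2, 3, 4, 5}) = 6
G(12) = mex({0, 1, 2, 3, 5, 6, 7}) = 4
G(13) = mex({0, 2, 3, 4, 6, 7}) = 1
G(14) = mex({0, 1, 4, 5, 6, 7}) = 2
G(15) = mex({0, 1, 2, 3, 4, 5, 6}) = 7
G(16) = mex({0, 2, 3, 5, 6, 7}) = 1
G(17) = mex({0, 1, 2, 3, 5, 6, 7}) = 4
G(18) = mex({0, 1, 2, 4, 5, 6}) = 3
G(19) = mex({0, 1, 3, 4, 5, 7}) = 2
G(20) = mex({0, 2, 3, 4, 5, 6, 7}) = 1
G(21) = mex({0, 1, 2, 3, 5, 6, 7}) = 4
G(22) = mex({0, 1, 2, 3, 4, 5, 7}) = 6
G(23) = mex({0, 1, 2, 3, 4, 5, 6}) = 7
G(24) = mex({0, 1, 2, 3, 5, 6, 7}) = 4
G(25) = mex({0, 2, 3, 4, 6, 7}) = 1
G(26) = mex({0, 1, 3, 4, 5, 6, 7}) = 2
G(27) = mex({0, 1, 2, 3, 4, 5, 6, 7}) = 8
G(28) = mex({0, 1, 2, 3, 4, 6, 7, 8}) = 5
G(29) = mex({0, 1, 2, 3, 5, 6, 7, 8, 9}) = 4
G(30) = mex({0, 1, 2, 3, 4, 5, 6, 9, 10}) = 7
G(31) = mex({0, 1, 3, 4, 5, 7, 10, 11}) = 2
G(32) = mex({0, 2, 3, 4, 5, 6, 7, 9, 11}) = 1
G(33) = mex({0, 1, 2, 3, 4, 5, 6, 7, 9, 12}) = 8
G(34) = mex({0, 1, 2, 3, 4, 5, 7, 8, 11, 12}) = 6
G(35) = mex({0, 1, 2, 3, 4, 5, 6, 8, 9, 10, 11}) = 7
G(36) = mex({0, 1, 2, 3, 5, 6, 7, 9, 10}) = 4
G(37) = mex({0, 2, 3, 4, 6, 7, 9, 10, 11, 12}) = 1
G(38) = mex({0, 1, 3, 4, 5, 6, 7, 9, 10, 11, 12}) = 2
G(39) = mex({0, 1, 2, 4, 5, 6, 7, 9, 10, 12, 14}) = 3
G(40) = mex({0, 2, 3, 4, 6, 7, 11, 12, 14}) = 1
G(41) = mex({0, 1, 2, 3, 5, 6, 7, 9, 10, 11, 12}) = 4
G(42) = mex({0, 1, 2, 3, 4, 5, 6, 9, 10}) = 7
G(43) = mex({0, 1, 3, 4, 5, 7, 9, 10, 12, 15}) = 2
G(44) = mex({0, 2, 3, 4, 5, 6, 7, 9, 10, 12, 15}) = 1
G(45) = mex({0, 1, 2, 3, 4, 5, 6, 7, 9, 10, 12, 14}) = 8
Therefore G(45) = 8.

8


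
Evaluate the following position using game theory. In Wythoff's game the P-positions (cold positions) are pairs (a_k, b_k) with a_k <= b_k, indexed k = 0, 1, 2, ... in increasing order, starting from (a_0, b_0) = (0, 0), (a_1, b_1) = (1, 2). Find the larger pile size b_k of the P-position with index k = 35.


By Wythoff's theorem, a_k = floor(k * phi) and b_k = floor(k * phi^2) = a_k + k, where phi = (1 + sqrt(5))/2 is the golden ratio.
phi = (1 + sqrt(5))/2 = 1.618034
phi^2 = phi + 1 = 2.618034
k = 35
k * phi^2 = 35 * 2.618034 = 91.631190
b_35 = floor(k * phi^2) = 91 (check: a_35 + k = 56 + 35 = 91)

91


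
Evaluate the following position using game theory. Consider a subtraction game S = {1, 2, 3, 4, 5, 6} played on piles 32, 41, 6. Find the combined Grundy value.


Subtraction set: {1, 2, 3, 4, 5, 6}
For this subtraction set, G(n) = n mod 7 (period = max + 1 = 7).
Pile 1 (size 32): G(32) = 32 mod 7 = 4
Pile 2 (size 41): G(41) = 41 mod 7 = 6
Pile 3 (size 6): G(6) = 6 mod 7 = 6
Total Grundy value = XOR of all: 4 XOR 6 XOR 6 = 4

4


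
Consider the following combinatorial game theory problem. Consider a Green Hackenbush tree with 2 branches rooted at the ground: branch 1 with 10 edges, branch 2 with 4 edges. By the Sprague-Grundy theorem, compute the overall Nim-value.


The tree has 2 branches from the ground vertex.
In Green Hackenbush, the Nim-value of a simple path of length k is k.
Branch 1: length 10, Nim-value = 10
Branch 2: length 4, Nim-value = 4
Total Nim-value = XOR of all branch values:
0 XOR 10 = 10
10 XOR 4 = 14
Nim-value of the tree = 14

14


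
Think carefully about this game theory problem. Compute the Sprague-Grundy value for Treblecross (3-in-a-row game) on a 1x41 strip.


Treblecross: place X on empty cells; 3-in-a-row wins.
Playing within two cells of an existing X lets the opponent win at once, so sensible play treats the cells i-2..i+2 around each X as dead. The player left with no safe cell loses, so this is a normal-play take-away game on strips of safe cells.
Placing X at cell i (0-indexed) of a strip of k safe cells leaves independent strips of sizes max(0, i-2) and max(0, k-i-3). Hence G(k) = mex{ G(max(0,i-2)) XOR G(max(0,k-i-3)) : 0 <= i < k }, with G(0) = 0.
G(1): splits (0,0):0^0=0 -> mex({0}) = 1
G(2): splits (0,0):0^0=0 -> mex({0}) = 1
G(3): splits (0,0):0^0=0 -> mex({0}) = 1
G(4): splits (0,1):0^1=1 (0,0):0^0=0 -> mex({0, 1}) = 2
G(5): splits (0,2):0^1=1 (0,1):0^1=1 (0,0):0^0=0 -> mex({0, 1}) = 2
G(6) = mex({1}) = 0
G(7) = mex({0, 1, 2}) = 3
G(8) = mex({0, 1, 2}) = 3
G(9) = mex({0, 2}) = 1
G(10) = mex({0, 2, 3}) = 1
G(11) = mex({0, 3}) = 1
G(12) = mex({1, 3}) = 0
G(13) = mex({0, 1, 2, 3}) = 4
G(14) = mex({0, 1, 2}) = 3
G(15) = mex({0, 1, 2}) = 3
G(16) = mex({0, 1, 2, 4}) = 3
G(17) = mex({0, 1, 3, 4}) = 2
G(18) = mex({0, 1, 3, 4}) = 2
G(19) = mex({0, 1, 3, 5}) = 2
G(20) = mex({0, 1, 2, 3, 5}) = 4
G(21) = mex({0, 1, 2, 3, 5}) = 4
G(22) = mex({1, 2, 6}) = 0
G(23) = mex({0, 1, 2, 3, 4, 6}) = 5
G(24) = mex({0, 1, 2, 3, 4}) = 5
G(25) = mex({0, 1, 3, 4, 7}) = 2
G(26) = mex({0, 1, 3, 4, 5, 7}) = 2
G(27) = mex({0, 1, 3, 5}) = 2
G(28) = mex({0, 1, 2, 5}) = 3
G(29) = mex({0, 1, 2, 4, 5, 6}) = 3
G(30) = mex({1, 2, 4, 6}) = 0
G(31) = mex({0, 1, 2, 3, 4, 6}) = 5
G(32) = mex({1, 2, 3, 4, 7}) = 0
G(33) = mex({0, 3, 7}) = 1
G(34) = mex({0, 2, 3, 5, 7}) = 1
G(35) = mex({0, 2, 3, 5, 6}) = 1
G(36) = mex({0, 1, 2, 5, 6}) = 3
G(37) = mex({0, 1, 2, 4, 5, 6}) = 3
G(38) = mex({0, 1, 2, 4}) = 3
G(39) = mex({0, 1, 2, 3, 4, 7}) = 5
G(40) = mex({0, 1, 2, 3, 4, 5, 7}) = 6
G(41) = mex({0, 1, 2, 3, 5, 7}) = 4
Therefore G(41) = 4.

4


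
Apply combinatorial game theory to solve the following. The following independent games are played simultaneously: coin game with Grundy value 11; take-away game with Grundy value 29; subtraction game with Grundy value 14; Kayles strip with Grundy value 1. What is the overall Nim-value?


By the Sprague-Grundy theorem, the Grundy value of a sum of games is the XOR of individual Grundy values.
coin game: Grundy value = 11. Running XOR: 0 XOR 11 = 11
take-away game: Grundy value = 29. Running XOR: 11 XOR 29 = 22
subtraction game: Grundy value = 14. Running XOR: 22 XOR 14 = 24
Kayles strip: Grundy value = 1. Running XOR: 24 XOR 1 = 25
The combined Grundy value is 25.

25


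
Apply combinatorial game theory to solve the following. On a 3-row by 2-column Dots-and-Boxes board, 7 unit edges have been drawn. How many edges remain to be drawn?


Grid: 3 x 2 boxes, i.e. 4 rows and 3 columns of dots.
Horizontal edges: (rows + 1) * cols = 4 * 2 = 8
Vertical edges: rows * (cols + 1) = 3 * 3 = 9
Total edges: 8 + 9 = 17
Edges drawn: 7
Remaining: 17 - 7 = 10

10


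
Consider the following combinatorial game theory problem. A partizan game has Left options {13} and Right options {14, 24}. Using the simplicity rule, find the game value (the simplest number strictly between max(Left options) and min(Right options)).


Left options: {13}, max = 13
Right options: {14, 24}, min = 14
All options are numbers and max(Left) < min(Right), so by the simplicity theorem the value is the simplest (earliest-born) number strictly between 13 and 14.
No integer lies strictly between 13 and 14, so the value is the dyadic rational m/2^k in the interval with the smallest k (then m odd); search k = 1, 2, ...:
Denominator 2: 27/2 lies strictly between 13 and 14 -- found.
The simplest number in the interval is 27/2.
Game value = 27/2

27/2


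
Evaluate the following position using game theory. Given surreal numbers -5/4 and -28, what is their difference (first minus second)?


x = -5/4, y = -28
Converting to common denominator: 4
x = -5/4, y = -112/4
x - y = -5/4 - -28 = 107/4

107/4


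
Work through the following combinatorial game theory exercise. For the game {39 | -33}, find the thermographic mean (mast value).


Game = {39 | -33}, a switch {a | b} with numbers a > b.
Its thermograph has left wall a - t and right wall b + t, which meet at t = (a - b)/2, where both equal (a + b)/2. So the mast (mean value) is at (a + b)/2.
Mean = (39 + (-33))/2 = 6/2 = 3

3


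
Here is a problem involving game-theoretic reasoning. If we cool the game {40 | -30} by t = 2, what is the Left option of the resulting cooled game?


Original game: {40 | -30} (a switch {a | b} with a > b).
Cooling by t (for t below the temperature (a - b)/2 = 35) taxes each move by t: {a | b} cooled by t is {a - t | b + t}.
Cooling amount: t = 2
Cooled Left option: 40 - 2 = 38
Cooled Right option: -30 + 2 = -28
Cooled game: {38 | -28}
Left option = 38

38


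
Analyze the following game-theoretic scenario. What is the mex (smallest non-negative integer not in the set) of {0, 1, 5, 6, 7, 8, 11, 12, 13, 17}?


Set = {0, 1, 5, 6, 7, 8, 11, 12, 13, 17}
0 is in the set.
1 is in the set.
2 is NOT in the set. This is the mex.
mex = 2

2


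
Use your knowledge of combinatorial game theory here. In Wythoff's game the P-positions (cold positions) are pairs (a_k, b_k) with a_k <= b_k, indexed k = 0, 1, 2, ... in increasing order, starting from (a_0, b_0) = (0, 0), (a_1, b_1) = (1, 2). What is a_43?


By Wythoff's theorem, a_k = floor(k * phi) and b_k = floor(k * phi^2) = a_k + k, where phi = (1 + sqrt(5))/2 is the golden ratio.
phi = (1 + sqrt(5))/2 = 1.618034
k = 43
k * phi = 43 * 1.618034 = 69.575462
a_43 = floor(k * phi) = 69

69


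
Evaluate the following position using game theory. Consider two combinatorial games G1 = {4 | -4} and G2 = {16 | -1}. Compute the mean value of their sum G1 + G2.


G1 = {4 | -4}, G2 = {16 | -1}
Each is a switch {a | b} with numbers a > b; its mean value is (a + b)/2, and mean value is additive over game sums: m(G1 + G2) = m(G1) + m(G2).
Mean of G1 = (4 + (-4))/2 = 0/2 = 0
Mean of G2 = (16 + (-1))/2 = 15/2 = 15/2
Mean of G1 + G2 = 0 + 15/2 = 15/2

15/2


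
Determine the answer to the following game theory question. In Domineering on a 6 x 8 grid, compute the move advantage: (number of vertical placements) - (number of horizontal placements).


Board is 6 x 8 (rows x cols).
Left (vertical) placements: (rows-1) * cols = 5 * 8 = 40
Right (horizontal) placements: rows * (cols-1) = 6 * 7 = 42
Advantage = Left - Right = 40 - 42 = -2

-2


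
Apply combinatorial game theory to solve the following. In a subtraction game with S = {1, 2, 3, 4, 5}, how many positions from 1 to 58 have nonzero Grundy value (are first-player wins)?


Subtraction set S = {1, 2, 3, 4, 5}, so G(n) = n mod 6.
G(n) = 0 when n is a multiple of 6.
Multiples of 6 in [1, 58]: 9
N-positions (nonzero Grundy) = 58 - 9 = 49

49


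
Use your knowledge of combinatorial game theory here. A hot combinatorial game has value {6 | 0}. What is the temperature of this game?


The game is {6 | 0}, a switch {a | b} with numbers a > b.
Cooling {a | b} by t gives {a - t | b + t}, which stops being hot when a - t = b + t, i.e. at t = (a - b)/2. So the temperature of a switch is (a - b)/2.
Temperature = (Left option - Right option) / 2
= (6 - (0)) / 2
= 6 / 2
= 3

3


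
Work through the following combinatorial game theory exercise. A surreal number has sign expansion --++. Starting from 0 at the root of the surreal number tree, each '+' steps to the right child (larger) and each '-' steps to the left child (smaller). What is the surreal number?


Sign expansion: --++
Rule: track bounds (lo, hi), initially (-inf, +inf). On '+', the current value becomes lo and we move to the simplest number in (value, hi): value + 1 if hi = +inf, otherwise the midpoint (value + hi)/2. On '-', the current value becomes hi and we move to value - 1 if lo = -inf, otherwise the midpoint (lo + value)/2.
Start at 0.
Step 1: sign = -, move left. Bounds: (-inf, 0). Value = -1
Step 2: sign = -, move left. Bounds: (-inf, -1). Value = -2
Step 3: sign = +, move right. Bounds: (-2, -1). Value = -3/2
Step 4: sign = +, move right. Bounds: (-3/2, -1). Value = -5/4
The surreal number with sign expansion --++ is -5/4.

-5/4


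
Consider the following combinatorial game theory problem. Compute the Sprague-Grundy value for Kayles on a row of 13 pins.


Kayles: a move removes 1 or 2 adjacent pins from a contiguous row.
Removing pins from a row of k leaves two independent rows (a, b) with a + b = k - 1 (one pin) or a + b = k - 2 (two pins); an end removal gives a = 0.
By Sprague-Grundy, G(k) = mex{ G(a) XOR G(b) } over all these splits. G(0) = 0.
G(1): splits (0,0):0^0=0 -> mex({0}) = 1
G(2): splits (0,1):0^1=1 (0,0):0^0=0 -> mex({0, 1}) = 2
G(3): splits (0,2):0^2=2 (1,1):1^1=0 (0,1):0^1=1 -> mex({0, 1, 2}) = 3
G(4): splits (0,3):0^3=3 (1,2):1^2=3 (0,2):0^2=2 (1,1):1^1=0 -> mex({0, 2, 3}) = 1
G(5): splits (0,4):0^1=1 (1,3):1^3=2 (2,2):2^2=0 (0,3):0^3=3 (1,2):1^2=3 -> mex({0, 1, 2, 3}) = 4
G(6) = mex({0, 1, 2, 4}) = 3
G(7) = mex({0, 1, 3, 4, 5}) = 2
G(8) = mex({0, 2, 3, 5, 6}) = 1
G(9) = mex({0, 1, 2, 3, 6, 7}) = 4
G(10) = mex({0, 1, 3, 4, 5, 7}) = 2
G(11) = mex({0, 1, 2, 3, 4, 5}) = 6
G(12) = mex({0, 1, 2, 3, 5, 6, 7}) = 4
G(13) = mex({0, 2, 3, 4, 6, 7}) = 1
Therefore G(13) = 1.

1


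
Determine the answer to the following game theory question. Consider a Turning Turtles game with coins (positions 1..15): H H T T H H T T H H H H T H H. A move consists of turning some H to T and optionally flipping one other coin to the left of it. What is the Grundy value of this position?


Coins: H H T T H H T T H H H H T H H
Key fact: a single head at position k behaves exactly like a Nim heap of size k (turning it to T and optionally flipping a coin at j < k corresponds to moving the heap from k to j, or to 0), and heads combine as a disjunctive sum (two heads at the same place would cancel, matching j XOR j = 0). So the Nim-value is the XOR of the 1-indexed positions of the heads.
Face-up positions (1-indexed): [1, 2, 5, 6, 9, 10, 11, 12, 14, 15]
XOR 0 with 1: 0 XOR 1 = 1
XOR 1 with 2: 1 XOR 2 = 3
XOR 3 with 5: 3 XOR 5 = 6
XOR 6 with 6: 6 XOR 6 = 0
XOR 0 with 9: 0 XOR 9 = 9
XOR 9 with 10: 9 XOR 10 = 3
XOR 3 with 11: 3 XOR 11 = 8
XOR 8 with 12: 8 XOR 12 = 4
XOR 4 with 14: 4 XOR 14 = 10
XOR 10 with 15: 10 XOR 15 = 5
Nim-value = 5

5


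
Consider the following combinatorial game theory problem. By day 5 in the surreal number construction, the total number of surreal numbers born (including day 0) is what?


Day 0: {|} = 0 is born. Count = 1.
Day n: the number of surreal numbers born by day n is 2^(n+1) - 1.
By day 0: 2^1 - 1 = 1
By day 1: 2^2 - 1 = 3
By day 2: 2^3 - 1 = 7
By day 3: 2^4 - 1 = 15
By day 4: 2^5 - 1 = 31
By day 5: 2^6 - 1 = 63
By day 5: 63 surreal numbers.

63


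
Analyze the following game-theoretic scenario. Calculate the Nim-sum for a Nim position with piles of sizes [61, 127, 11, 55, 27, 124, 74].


We need the XOR (exclusive or) of all pile sizes.
After XOR-ing pile 1 (size 61): 0 XOR 61 = 61
After XOR-ing pile 2 (size 127): 61 XOR 127 = 66
After XOR-ing pile 3 (size 11): 66 XOR 11 = 73
After XOR-ing pile 4 (size 55): 73 XOR 55 = 126
After XOR-ing pile 5 (size 27): 126 XOR 27 = 101
After XOR-ing pile 6 (size 124): 101 XOR 124 = 25
After XOR-ing pile 7 (size 74): 25 XOR 74 = 83
The Nim-value of this position is 83.

83


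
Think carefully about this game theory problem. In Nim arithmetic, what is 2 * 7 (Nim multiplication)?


Nim multiplication is bilinear over XOR: (u XOR v) * w = (u*w) XOR (v*w).
So we split each operand into its bit components and XOR the pairwise Nim products.
2 = 2 (as XOR of powers of 2).
7 = 1 + 2 + 4 (as XOR of powers of 2).
Using the standard Nim-product table on single bits:
  2*2 = 3,   2*4 = 8,   2*8 = 12,
  4*4 = 6,   4*8 = 11,  8*8 = 13,
and  1*x = x (identity), k*l = l*k (commutative).
Pairwise Nim products:
  2 * 1 = 2
  2 * 2 = 3
  2 * 4 = 8
XOR them: 2 XOR 3 XOR 8 = 9.
Result: 2 * 7 = 9 (in Nim).

9


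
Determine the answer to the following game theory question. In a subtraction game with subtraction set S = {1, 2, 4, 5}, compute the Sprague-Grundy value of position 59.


The subtraction set is S = {1, 2, 4, 5}.
G(k) = mex{ G(k - s) : s in S, s <= k }. We compute iteratively: G(0) = 0.
G(1) = mex({0}) = 1
G(2) = mex({0, 1}) = 2
G(3) = mex({1, 2}) = 0
G(4) = mex({0, 2}) = 1
G(5) = mex({0, 1}) = 2
G(6) = mex({1, 2}) = 0
G(7) = mex({0, 2}) = 1
Observe that G(3)..G(7) = 0, 1, 2, 0, 1 repeats G(0)..G(4) = 0, 1, 2, 0, 1.
For k >= max(S) = 5, G(k) is determined by the previous 5 values G(k-5)..G(k-1); a window of 5 consecutive values has recurred shifted by 3, so by induction G(k + 3) = G(k) for all k >= 0: the sequence is periodic from the start with period 3.
One period: G(0..2) = 0, 1, 2.
59 mod 3 = 2, so G(59) = G(2) = 2.

2


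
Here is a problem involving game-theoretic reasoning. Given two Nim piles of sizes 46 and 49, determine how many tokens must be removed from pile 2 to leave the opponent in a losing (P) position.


Piles: 46 and 49
Current XOR: 46 XOR 49 = 31 (non-zero, so this is an N-position).
To make the XOR zero, we need to find a move that balances the piles.
For pile 2 (size 49): target = 49 XOR 31 = 46
We reduce pile 2 from 49 to 46.
Tokens removed: 49 - 46 = 3
Verification: 46 XOR 46 = 0

3


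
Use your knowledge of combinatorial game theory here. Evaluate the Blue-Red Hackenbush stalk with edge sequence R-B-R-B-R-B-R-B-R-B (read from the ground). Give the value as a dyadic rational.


Edges (from ground): R-B-R-B-R-B-R-B-R-B
By Berlekamp's sign-expansion rule, a Blue-Red Hackenbush stalk has the value of the surreal number whose sign sequence is the edge sequence with B -> + and R -> -.
Sign sequence: -+-+-+-+-+
Trace the sign expansion in the surreal number tree, starting from 0:
Edge 1: R (sign -) -> bounds (-inf, 0), value = -1
Edge 2: B (sign +) -> bounds (-1, 0), value = -1/2
Edge 3: R (sign -) -> bounds (-1, -1/2), value = -3/4
Edge 4: B (sign +) -> bounds (-3/4, -1/2), value = -5/8
Edge 5: R (sign -) -> bounds (-3/4, -5/8), value = -11/16
Edge 6: B (sign +) -> bounds (-11/16, -5/8), value = -21/32
Edge 7: R (sign -) -> bounds (-11/16, -21/32), value = -43/64
Edge 8: B (sign +) -> bounds (-43/64, -21/32), value = -85/128
Edge 9: R (sign -) -> bounds (-43/64, -85/128), value = -171/256
Edge 10: B (sign +) -> bounds (-171/256, -85/128), value = -341/512
Game value = -341/512

-341/512


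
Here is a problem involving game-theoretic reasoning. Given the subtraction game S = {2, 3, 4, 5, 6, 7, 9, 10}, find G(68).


The subtraction set is S = {2, 3, 4, 5, 6, 7, 9, 10}.
G(k) = mex{ G(k - s) : s in S, s <= k }. We compute iteratively: G(0) = 0.
G(1) = mex({}) = 0
G(2) = mex({0}) = 1
G(3) = mex({0}) = 1
G(4) = mex({0, 1}) = 2
G(5) = mex({0, 1}) = 2
G(6) = mex({0, 1, 2}) = 3
G(7) = mex({0, 1, 2}) = 3
G(8) = mex({0, 1, 2, 3}) = 4
G(9) = mex({0, 1, 2, 3}) = 4
G(10) = mex({0, 1, 2, 3, 4}) = 5
G(11) = mex({0, 1, 2, 3, 4}) = 5
G(12) = mex({1, 2, 3, 4, 5}) = 0
G(13) = mex({1, 2, 3, 4, 5}) = 0
G(14) = mex({0, 2, 3, 4, 5}) = 1
G(15) = mex({0, 2, 3, 4, 5}) = 1
G(16) = mex({0, 1, 3, 4, 5}) = 2
G(17) = mex({0, 1, 3, 4, 5}) = 2
G(18) = mex({0, 1, 2, 4, 5}) = 3
G(19) = mex({0, 1, 2, 4, 5}) = 3
G(20) = mex({0, 1, 2, 3, 5}) = 4
G(21) = mex({0, 1, 2, 3, 5}) = 4
Observe that G(12)..G(21) = 0, 0, 1, 1, 2, 2, 3, 3, 4, 4 repeats G(0)..G(9) = 0, 0, 1, 1, 2, 2, 3, 3, 4, 4.
For k >= max(S) = 10, G(k) is determined by the previous 10 values G(k-10)..G(k-1); a window of 10 consecutive values has recurred shifted by 12, so by induction G(k + 12) = G(k) for all k >= 0: the sequence is periodic from the start with period 12.
One period: G(0..11) = 0, 0, 1, 1, 2, 2, 3, 3, 4, 4, 5, 5.
68 mod 12 = 8, so G(68) = G(8) = 4.

4


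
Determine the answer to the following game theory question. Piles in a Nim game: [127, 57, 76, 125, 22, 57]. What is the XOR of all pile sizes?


We need the XOR (exclusive or) of all pile sizes.
After XOR-ing pile 1 (size 127): 0 XOR 127 = 127
After XOR-ing pile 2 (size 57): 127 XOR 57 = 70
After XOR-ing pile 3 (size 76): 70 XOR 76 = 10
After XOR-ing pile 4 (size 125): 10 XOR 125 = 119
After XOR-ing pile 5 (size 22): 119 XOR 22 = 97
After XOR-ing pile 6 (size 57): 97 XOR 57 = 88
The Nim-value of this position is 88.

88


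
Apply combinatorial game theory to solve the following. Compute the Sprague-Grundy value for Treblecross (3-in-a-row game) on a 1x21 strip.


Treblecross: place X on empty cells; 3-in-a-row wins.
Playing within two cells of an existing X lets the opponent win at once, so sensible play treats the cells i-2..i+2 around each X as dead. The player left with no safe cell loses, so this is a normal-play take-away game on strips of safe cells.
Placing X at cell i (0-indexed) of a strip of k safe cells leaves independent strips of sizes max(0, i-2) and max(0, k-i-3). Hence G(k) = mex{ G(max(0,i-2)) XOR G(max(0,k-i-3)) : 0 <= i < k }, with G(0) = 0.
G(1): splits (0,0):0^0=0 -> mex({0}) = 1
G(2): splits (0,0):0^0=0 -> mex({0}) = 1
G(3): splits (0,0):0^0=0 -> mex({0}) = 1
G(4): splits (0,1):0^1=1 (0,0):0^0=0 -> mex({0, 1}) = 2
G(5): splits (0,2):0^1=1 (0,1):0^1=1 (0,0):0^0=0 -> mex({0, 1}) = 2
G(6) = mex({1}) = 0
G(7) = mex({0, 1, 2}) = 3
G(8) = mex({0, 1, 2}) = 3
G(9) = mex({0, 2}) = 1
G(10) = mex({0, 2, 3}) = 1
G(11) = mex({0, 3}) = 1
G(12) = mex({1, 3}) = 0
G(13) = mex({0, 1, 2, 3}) = 4
G(14) = mex({0, 1, 2}) = 3
G(15) = mex({0, 1, 2}) = 3
G(16) = mex({0, 1, 2, 4}) = 3
G(17) = mex({0, 1, 3, 4}) = 2
G(18) = mex({0, 1, 3, 4}) = 2
G(19) = mex({0, 1, 3, 5}) = 2
G(20) = mex({0, 1, 2, 3, 5}) = 4
G(21) = mex({0, 1, 2, 3, 5}) = 4
Therefore G(21) = 4.

4


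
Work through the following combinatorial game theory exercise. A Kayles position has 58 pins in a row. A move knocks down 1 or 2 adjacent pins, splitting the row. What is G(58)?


Kayles: a move removes 1 or 2 adjacent pins from a contiguous row.
Removing pins from a row of k leaves two independent rows (a, b) with a + b = k - 1 (one pin) or a + b = k - 2 (two pins); an end removal gives a = 0.
By Sprague-Grundy, G(k) = mex{ G(a) XOR G(b) } over all these splits. G(0) = 0.
G(1): splits (0,0):0^0=0 -> mex({0}) = 1
G(2): splits (0,1):0^1=1 (0,0):0^0=0 -> mex({0, 1}) = 2
G(3): splits (0,2):0^2=2 (1,1):1^1=0 (0,1):0^1=1 -> mex({0, 1, 2}) = 3
G(4): splits (0,3):0^3=3 (1,2):1^2=3 (0,2):0^2=2 (1,1):1^1=0 -> mex({0, 2, 3}) = 1
G(5): splits (0,4):0^1=1 (1,3):1^3=2 (2,2):2^2=0 (0,3):0^3=3 (1,2):1^2=3 -> mex({0, 1, 2, 3}) = 4
G(6) = mex({0, 1, 2, 4}) = 3
G(7) = mex({0, 1, 3, 4, 5}) = 2
G(8) = mex({0, 2, 3, 5, 6}) = 1
G(9) = mex({0, 1, 2, 3, 6, 7}) = 4
G(10) = mex({0, 1, 3, 4, 5, 7}) = 2
G(11) = mex({0, 1, 2, 3, 4, 5}) = 6
G(12) = mex({0, 1, 2, 3, 5, 6, 7}) = 4
G(13) = mex({0, 2, 3, 4, 6, 7}) = 1
G(14) = mex({0, 1, 4, 5, 6, 7}) = 2
G(15) = mex({0, 1, 2, 3, 4, 5, 6}) = 7
G(16) = mex({0, 2, 3, 5, 6, 7}) = 1
G(17) = mex({0, 1, 2, 3, 5, 6, 7}) = 4
G(18) = mex({0, 1, 2, 4, 5, 6}) = 3
G(19) = mex({0, 1, 3, 4, 5, 7}) = 2
G(20) = mex({0, 2, 3, 4, 5, 6, 7}) = 1
G(21) = mex({0, 1, 2, 3, 5, 6, 7}) = 4
G(22) = mex({0, 1, 2, 3, 4, 5, 7}) = 6
G(23) = mex({0, 1, 2, 3, 4, 5, 6}) = 7
G(24) = mex({0, 1, 2, 3, 5, 6, 7}) = 4
G(25) = mex({0, 2, 3, 4, 6, 7}) = 1
G(26) = mex({0, 1, 3, 4, 5, 6, 7}) = 2
G(27) = mex({0, 1, 2, 3, 4, 5, 6, 7}) = 8
G(28) = mex({0, 1, 2, 3, 4, 6, 7, 8}) = 5
G(29) = mex({0, 1, 2, 3, 5, 6, 7, 8, 9}) = 4
G(30) = mex({0, 1, 2, 3, 4, 5, 6, 9, 10}) = 7
G(31) = mex({0, 1, 3, 4, 5, 7, 10, 11}) = 2
G(32) = mex({0, 2, 3, 4, 5, 6, 7, 9, 11}) = 1
G(33) = mex({0, 1, 2, 3, 4, 5, 6, 7, 9, 12}) = 8
G(34) = mex({0, 1, 2, 3, 4, 5, 7, 8, 11, 12}) = 6
G(35) = mex({0, 1, 2, 3, 4, 5, 6, 8, 9, 10, 11}) = 7
G(36) = mex({0, 1, 2, 3, 5, 6, 7, 9, 10}) = 4
G(37) = mex({0, 2, 3, 4, 6, 7, 9, 10, 11, 12}) = 1
G(38) = mex({0, 1, 3, 4, 5, 6, 7, 9, 10, 11, 12}) = 2
G(39) = mex({0, 1, 2, 4, 5, 6, 7, 9, 10, 12, 14}) = 3
G(40) = mex({0, 2, 3, 4, 6, 7, 11, 12, 14}) = 1
G(41) = mex({0, 1, 2, 3, 5, 6, 7, 9, 10, 11, 12}) = 4
G(42) = mex({0, 1, 2, 3, 4, 5, 6, 9, 10}) = 7
G(43) = mex({0, 1, 3, 4, 5, 7, 9, 10, 12, 15}) = 2
G(44) = mex({0, 2, 3, 4, 5, 6, 7, 9, 10, 12, 15}) = 1
G(45) = mex({0, 1, 2, 3, 4, 5, 6, 7, 9, 10, 12, 14}) = 8
G(46) = mex({0, 1, 3, 4, 5, 7, 8, 11, 12, 14}) = 2
G(47) = mex({0, 1, 2, 3, 4, 5, 6, 8, 9, 10, 11, 12}) = 7
G(48) = mex({0, 1, 2, 3, 5, 6, 7, 9, 10}) = 4
G(49) = mex({0, 2, 3, 4, 6, 7, 9, 10, 11, 12, 15}) = 1
G(50) = mex({0, 1, 4, 5, 6, 7, 9, 11, 12, 14, 15}) = 2
G(51) = mex({0, 1, 2, 3, 4, 5, 6, 7, 9, 12, 14, 15}) = 8
G(52) = mex({0, 2, 3, 4, 5, 6, 7, 8, 11, 12, 15}) = 1
G(53) = mex({0, 1, 2, 3, 5, 6, 7, 8, 9, 10, 11, 12}) = 4
G(54) = mex({0, 1, 2, 3, 4, 5, 6, 9, 10}) = 7
G(55) = mex({0, 1, 3, 4, 5, 7, 9, 10, 11, 12}) = 2
G(56) = mex({0, 2, 3, 4, 5, 6, 7, 9, 10, 11, 12, 13, 14}) = 1
G(57) = mex({0, 1, 2, 3, 5, 6, 7, 9, 10, 12, 13, 14, 15}) = 4
G(58) = mex({0, 1, 3, 4, 5, 7, 11, 12, 14, 15}) = 2
Therefore G(58) = 2.

2


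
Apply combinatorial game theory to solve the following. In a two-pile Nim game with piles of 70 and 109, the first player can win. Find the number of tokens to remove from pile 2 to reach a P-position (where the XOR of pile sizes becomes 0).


Piles: 70 and 109
Current XOR: 70 XOR 109 = 43 (non-zero, so this is an N-position).
To make the XOR zero, we need to find a move that balances the piles.
For pile 2 (size 109): target = 109 XOR 43 = 70
We reduce pile 2 from 109 to 70.
Tokens removed: 109 - 70 = 39
Verification: 70 XOR 70 = 0

39


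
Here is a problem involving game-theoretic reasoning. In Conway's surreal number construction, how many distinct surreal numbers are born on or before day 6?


Day 0: {|} = 0 is born. Count = 1.
Day n: the number of surreal numbers born by day n is 2^(n+1) - 1.
By day 0: 2^1 - 1 = 1
By day 1: 2^2 - 1 = 3
By day 2: 2^3 - 1 = 7
By day 3: 2^4 - 1 = 15
By day 4: 2^5 - 1 = 31
By day 5: 2^6 - 1 = 63
By day 6: 2^7 - 1 = 127
By day 6: 127 surreal numbers.

127


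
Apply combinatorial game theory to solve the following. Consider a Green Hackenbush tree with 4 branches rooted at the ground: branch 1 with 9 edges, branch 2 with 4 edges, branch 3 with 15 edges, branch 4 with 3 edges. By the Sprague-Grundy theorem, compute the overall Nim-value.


The tree has 4 branches from the ground vertex.
In Green Hackenbush, the Nim-value of a simple path of length k is k.
Branch 1: length 9, Nim-value = 9
Branch 2: length 4, Nim-value = 4
Branch 3: length 15, Nim-value = 15
Branch 4: length 3, Nim-value = 3
Total Nim-value = XOR of all branch values:
0 XOR 9 = 9
9 XOR 4 = 13
13 XOR 15 = 2
2 XOR 3 = 1
Nim-value of the tree = 1

1


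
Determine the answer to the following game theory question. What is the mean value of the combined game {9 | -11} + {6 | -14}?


G1 = {9 | -11}, G2 = {6 | -14}
Each is a switch {a | b} with numbers a > b; its mean value is (a + b)/2, and mean value is additive over game sums: m(G1 + G2) = m(G1) + m(G2).
Mean of G1 = (9 + (-11))/2 = -2/2 = -1
Mean of G2 = (6 + (-14))/2 = -8/2 = -4
Mean of G1 + G2 = -1 + -4 = -5

-5


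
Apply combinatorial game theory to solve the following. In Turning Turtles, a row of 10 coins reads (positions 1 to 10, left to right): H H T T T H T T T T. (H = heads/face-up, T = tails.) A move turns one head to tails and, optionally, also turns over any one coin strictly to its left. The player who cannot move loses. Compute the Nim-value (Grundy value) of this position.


Coins: H H T T T H T T T T
Key fact: a single head at position k behaves exactly like a Nim heap of size k (turning it to T and optionally flipping a coin at j < k corresponds to moving the heap from k to j, or to 0), and heads combine as a disjunctive sum (two heads at the same place would cancel, matching j XOR j = 0). So the Nim-value is the XOR of the 1-indexed positions of the heads.
Face-up positions (1-indexed): [1, 2, 6]
XOR 0 with 1: 0 XOR 1 = 1
XOR 1 with 2: 1 XOR 2 = 3
XOR 3 with 6: 3 XOR 6 = 5
Nim-value = 5

5


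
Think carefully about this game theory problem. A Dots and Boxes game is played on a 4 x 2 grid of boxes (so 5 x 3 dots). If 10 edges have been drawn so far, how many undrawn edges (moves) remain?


Grid: 4 x 2 boxes, i.e. 5 rows and 3 columns of dots.
Horizontal edges: (rows + 1) * cols = 5 * 2 = 10
Vertical edges: rows * (cols + 1) = 4 * 3 = 12
Total edges: 10 + 12 = 22
Edges drawn: 10
Remaining: 22 - 10 = 12

12


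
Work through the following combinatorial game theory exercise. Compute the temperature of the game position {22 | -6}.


The game is {22 | -6}, a switch {a | b} with numbers a > b.
Cooling {a | b} by t gives {a - t | b + t}, which stops being hot when a - t = b + t, i.e. at t = (a - b)/2. So the temperature of a switch is (a - b)/2.
Temperature = (Left option - Right option) / 2
= (22 - (-6)) / 2
= 28 / 2
= 14

14


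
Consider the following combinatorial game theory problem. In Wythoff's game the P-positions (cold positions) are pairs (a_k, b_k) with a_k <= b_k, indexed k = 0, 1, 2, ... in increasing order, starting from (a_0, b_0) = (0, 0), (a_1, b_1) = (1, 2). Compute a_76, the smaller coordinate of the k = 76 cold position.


By Wythoff's theorem, a_k = floor(k * phi) and b_k = floor(k * phi^2) = a_k + k, where phi = (1 + sqrt(5))/2 is the golden ratio.
phi = (1 + sqrt(5))/2 = 1.618034
k = 76
k * phi = 76 * 1.618034 = 122.970583
a_76 = floor(k * phi) = 122

122


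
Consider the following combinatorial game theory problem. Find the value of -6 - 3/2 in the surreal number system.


x = -6, y = 3/2
Converting to common denominator: 2
x = -12/2, y = 3/2
x - y = -6 - 3/2 = -15/2

-15/2


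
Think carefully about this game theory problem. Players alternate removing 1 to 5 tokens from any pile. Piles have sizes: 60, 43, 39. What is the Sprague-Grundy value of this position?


Subtraction set: {1, 2, 3, 4, 5}
For this subtraction set, G(n) = n mod 6 (period = max + 1 = 6).
Pile 1 (size 60): G(60) = 60 mod 6 = 0
Pile 2 (size 43): G(43) = 43 mod 6 = 1
Pile 3 (size 39): G(39) = 39 mod 6 = 3
Total Grundy value = XOR of all: 0 XOR 1 XOR 3 = 2

2


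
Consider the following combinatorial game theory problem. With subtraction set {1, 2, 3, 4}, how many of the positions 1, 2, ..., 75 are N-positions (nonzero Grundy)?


Subtraction set S = {1, 2, 3, 4}, so G(n) = n mod 5.
G(n) = 0 when n is a multiple of 5.
Multiples of 5 in [1, 75]: 15
N-positions (nonzero Grundy) = 75 - 15 = 60

60


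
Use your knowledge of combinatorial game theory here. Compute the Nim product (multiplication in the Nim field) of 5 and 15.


Nim multiplication is bilinear over XOR: (u XOR v) * w = (u*w) XOR (v*w).
So we split each operand into its bit components and XOR the pairwise Nim products.
5 = 1 + 4 (as XOR of powers of 2).
15 = 1 + 2 + 4 + 8 (as XOR of powers of 2).
Using the standard Nim-product table on single bits:
  2*2 = 3,   2*4 = 8,   2*8 = 12,
  4*4 = 6,   4*8 = 11,  8*8 = 13,
and  1*x = x (identity), k*l = l*k (commutative).
Pairwise Nim products:
  1 * 1 = 1
  1 * 2 = 2
  1 * 4 = 4
  1 * 8 = 8
  4 * 1 = 4
  4 * 2 = 8
  4 * 4 = 6
  4 * 8 = 11
XOR them: 1 XOR 2 XOR 4 XOR 8 XOR 4 XOR 8 XOR 6 XOR 11 = 14.
Result: 5 * 15 = 14 (in Nim).

14


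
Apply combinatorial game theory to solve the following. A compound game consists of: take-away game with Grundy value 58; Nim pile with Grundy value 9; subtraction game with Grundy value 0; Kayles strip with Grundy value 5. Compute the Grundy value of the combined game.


By the Sprague-Grundy theorem, the Grundy value of a sum of games is the XOR of individual Grundy values.
take-away game: Grundy value = 58. Running XOR: 0 XOR 58 = 58
Nim pile: Grundy value = 9. Running XOR: 58 XOR 9 = 51
subtraction game: Grundy value = 0. Running XOR: 51 XOR 0 = 51
Kayles strip: Grundy value = 5. Running XOR: 51 XOR 5 = 54
The combined Grundy value is 54.

54


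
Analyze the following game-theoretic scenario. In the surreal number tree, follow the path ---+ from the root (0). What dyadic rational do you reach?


Sign expansion: ---+
Rule: track bounds (lo, hi), initially (-inf, +inf). On '+', the current value becomes lo and we move to the simplest number in (value, hi): value + 1 if hi = +inf, otherwise the midpoint (value + hi)/2. On '-', the current value becomes hi and we move to value - 1 if lo = -inf, otherwise the midpoint (lo + value)/2.
Start at 0.
Step 1: sign = -, move left. Bounds: (-inf, 0). Value = -1
Step 2: sign = -, move left. Bounds: (-inf, -1). Value = -2
Step 3: sign = -, move left. Bounds: (-inf, -2). Value = -3
Step 4: sign = +, move right. Bounds: (-3, -2). Value = -5/2
The surreal number with sign expansion ---+ is -5/2.

-5/2


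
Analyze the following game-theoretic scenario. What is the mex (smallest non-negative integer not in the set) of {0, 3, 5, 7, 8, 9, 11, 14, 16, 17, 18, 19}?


Set = {0, 3, 5, 7, 8, 9, 11, 14, 16, 17, 18, 19}
0 is in the set.
1 is NOT in the set. This is the mex.
mex = 1

1


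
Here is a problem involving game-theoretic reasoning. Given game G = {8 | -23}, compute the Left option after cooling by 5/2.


Original game: {8 | -23} (a switch {a | b} with a > b).
Cooling by t (for t below the temperature (a - b)/2 = 31/2) taxes each move by t: {a | b} cooled by t is {a - t | b + t}.
Cooling amount: t = 5/2
Cooled Left option: 8 - 5/2 = 11/2
Cooled Right option: -23 + 5/2 = -41/2
Cooled game: {11/2 | -41/2}
Left option = 11/2

11/2


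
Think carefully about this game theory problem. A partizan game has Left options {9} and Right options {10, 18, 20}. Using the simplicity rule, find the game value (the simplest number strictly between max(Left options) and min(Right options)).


Left options: {9}, max = 9
Right options: {10, 18, 20}, min = 10
All options are numbers and max(Left) < min(Right), so by the simplicity theorem the value is the simplest (earliest-born) number strictly between 9 and 10.
No integer lies strictly between 9 and 10, so the value is the dyadic rational m/2^k in the interval with the smallest k (then m odd); search k = 1, 2, ...:
Denominator 2: 19/2 lies strictly between 9 and 10 -- found.
The simplest number in the interval is 19/2.
Game value = 19/2

19/2


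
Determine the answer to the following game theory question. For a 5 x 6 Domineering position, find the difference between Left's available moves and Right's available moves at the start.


Board is 5 x 6 (rows x cols).
Left (vertical) placements: (rows-1) * cols = 4 * 6 = 24
Right (horizontal) placements: rows * (cols-1) = 5 * 5 = 25
Advantage = Left - Right = 24 - 25 = -1

-1


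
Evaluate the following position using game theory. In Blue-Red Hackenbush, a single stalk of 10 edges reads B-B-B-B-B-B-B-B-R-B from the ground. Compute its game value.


Edges (from ground): B-B-B-B-B-B-B-B-R-B
By Berlekamp's sign-expansion rule, a Blue-Red Hackenbush stalk has the value of the surreal number whose sign sequence is the edge sequence with B -> + and R -> -.
Sign sequence: ++++++++-+
Trace the sign expansion in the surreal number tree, starting from 0:
Edge 1: B (sign +) -> bounds (0, +inf), value = 1
Edge 2: B (sign +) -> bounds (1, +inf), value = 2
Edge 3: B (sign +) -> bounds (2, +inf), value = 3
Edge 4: B (sign +) -> bounds (3, +inf), value = 4
Edge 5: B (sign +) -> bounds (4, +inf), value = 5
Edge 6: B (sign +) -> bounds (5, +inf), value = 6
Edge 7: B (sign +) -> bounds (6, +inf), value = 7
Edge 8: B (sign +) -> bounds (7, +inf), value = 8
Edge 9: R (sign -) -> bounds (7, 8), value = 15/2
Edge 10: B (sign +) -> bounds (15/2, 8), value = 31/4
Game value = 31/4

31/4
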